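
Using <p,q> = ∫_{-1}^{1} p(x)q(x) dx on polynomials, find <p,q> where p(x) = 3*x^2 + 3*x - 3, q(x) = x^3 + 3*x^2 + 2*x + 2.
<p,q> = -26/5

Expand the product: p(x)·q(x) = 3*x^5 + 12*x^4 + 12*x^3 + 3*x^2 - 6.
∫_{-1}^{1} of each monomial x^k gives [2/(k+1) if k even, 0 if k odd]. Integrating term-by-term (or equivalently evaluating the antiderivative F(x) = x^6/2 + 12*x^5/5 + 3*x^4 + x^3 - 6*x at the endpoints):
  F(1) − F(−1) = 9/10 − (61/10) = -26/5.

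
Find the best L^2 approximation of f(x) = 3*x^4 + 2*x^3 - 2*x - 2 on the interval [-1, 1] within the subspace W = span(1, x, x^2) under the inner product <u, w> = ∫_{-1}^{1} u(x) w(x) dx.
g(x) = 18*x^2/7 - 4*x/5 - 79/35

The best approximation g ∈ W is the orthogonal projection of f onto W. Writing g = a_0 + a_1 x + a_2 x^2, the coefficients solve the normal equations G · a = b where
  G_{ij} = <φ_i, φ_j> and b_i = <f, φ_i>, with φ_0 = 1, φ_1 = x, φ_2 = x^2.
G =
  [2, 0, 2/3]
  [0, 2/3, 0]
  [2/3, 0, 2/5],
b = (-14/5, -8/15, -10/21).
Solving gives a_0 = -79/35, a_1 = -4/5, a_2 = 18/7, so
  g(x) = 18*x^2/7 - 4*x/5 - 79/35.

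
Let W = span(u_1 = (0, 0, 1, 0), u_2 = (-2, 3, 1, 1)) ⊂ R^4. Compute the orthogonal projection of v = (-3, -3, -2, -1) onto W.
proj_W(v) = (4/7, -6/7, -2, -2/7)

Set up U = [u_1 | ... | u_2] ∈ R^(4×2). The projector onto W = col(U) is P = U (U^T U)^(-1) U^T.
Compute U^T U =
  [1, 1]
  [1, 15],
and U^T v = (-2, -6).
Solve U^T U · c = U^T v for the coefficients: c = (-12/7, -2/7). The projection is proj_W(v) = U c.
Check: (v - proj_W(v)) · u_1 = 0  (should be 0).
Check: (v - proj_W(v)) · u_2 = 0  (should be 0).
Result: proj_W(v) = (4/7, -6/7, -2, -2/7).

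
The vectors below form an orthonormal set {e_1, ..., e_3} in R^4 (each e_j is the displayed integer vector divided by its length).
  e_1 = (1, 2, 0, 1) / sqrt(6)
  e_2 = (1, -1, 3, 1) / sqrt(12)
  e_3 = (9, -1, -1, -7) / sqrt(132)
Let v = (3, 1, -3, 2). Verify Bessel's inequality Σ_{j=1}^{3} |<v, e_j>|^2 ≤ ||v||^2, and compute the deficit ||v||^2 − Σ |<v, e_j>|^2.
Σ |<v, e_j>|^2 = 263/22; ||v||^2 = 23; deficit = 243/22

Write each e_j = u_j / sqrt(<u_j, u_j>) where u_j is the displayed integer vector. Then <v, e_j> = <v, u_j> / sqrt(<u_j, u_j>), so |<v, e_j>|^2 = <v, u_j>^2 / <u_j, u_j>.
Coefficients: <v, e_1> = 7/sqrt(6), <v, e_2> = -5/sqrt(12), <v, e_3> = 15/sqrt(132).
Square and sum: Σ |<v, e_j>|^2 = 263/22.
Compute ||v||^2 = v·v = 23.
Deficit = 23 − 263/22 = 243/22 ≥ 0, confirming Bessel's inequality. (The deficit equals ||v − Σ <v,e_j> e_j||^2, the squared distance from v to span{e_j}.)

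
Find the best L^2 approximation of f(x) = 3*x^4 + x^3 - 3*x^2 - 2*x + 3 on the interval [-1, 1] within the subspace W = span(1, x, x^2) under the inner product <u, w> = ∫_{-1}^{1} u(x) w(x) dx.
g(x) = -3*x^2/7 - 7*x/5 + 96/35

The best approximation g ∈ W is the orthogonal projection of f onto W. Writing g = a_0 + a_1 x + a_2 x^2, the coefficients solve the normal equations G · a = b where
  G_{ij} = <φ_i, φ_j> and b_i = <f, φ_i>, with φ_0 = 1, φ_1 = x, φ_2 = x^2.
G =
  [2, 0, 2/3]
  [0, 2/3, 0]
  [2/3, 0, 2/5],
b = (26/5, -14/15, 58/35).
Solving gives a_0 = 96/35, a_1 = -7/5, a_2 = -3/7, so
  g(x) = -3*x^2/7 - 7*x/5 + 96/35.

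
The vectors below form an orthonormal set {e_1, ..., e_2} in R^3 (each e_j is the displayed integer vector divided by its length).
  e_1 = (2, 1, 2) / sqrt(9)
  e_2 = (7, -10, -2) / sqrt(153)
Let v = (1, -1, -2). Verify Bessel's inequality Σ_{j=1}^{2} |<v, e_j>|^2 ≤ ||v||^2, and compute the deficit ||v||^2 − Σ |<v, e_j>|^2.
Σ |<v, e_j>|^2 = 66/17; ||v||^2 = 6; deficit = 36/17

Write each e_j = u_j / sqrt(<u_j, u_j>) where u_j is the displayed integer vector. Then <v, e_j> = <v, u_j> / sqrt(<u_j, u_j>), so |<v, e_j>|^2 = <v, u_j>^2 / <u_j, u_j>.
Coefficients: <v, e_1> = -3/sqrt(9), <v, e_2> = 21/sqrt(153).
Square and sum: Σ |<v, e_j>|^2 = 66/17.
Compute ||v||^2 = v·v = 6.
Deficit = 6 − 66/17 = 36/17 ≥ 0, confirming Bessel's inequality. (The deficit equals ||v − Σ <v,e_j> e_j||^2, the squared distance from v to span{e_j}.)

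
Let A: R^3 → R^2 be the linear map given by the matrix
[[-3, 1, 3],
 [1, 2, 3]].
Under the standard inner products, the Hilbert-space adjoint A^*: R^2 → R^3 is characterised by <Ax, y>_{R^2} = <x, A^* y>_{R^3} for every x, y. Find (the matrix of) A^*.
A^* = A^T =
[[-3, 1],
 [1, 2],
 [3, 3]]

For real matrices with standard dot products, the defining identity <Ax, y> = <x, A^* y> gives (Ax)^T y = x^T (A^*) y, i.e. x^T A^T y = x^T (A^*) y. Since this holds for all x, y, we must have A^* = A^T. Therefore
A^* =
[[-3, 1],
 [1, 2],
 [3, 3]].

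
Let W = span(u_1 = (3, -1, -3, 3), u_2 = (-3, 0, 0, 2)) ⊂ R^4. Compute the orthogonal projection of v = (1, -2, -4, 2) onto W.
proj_W(v) = (123/71, -302/355, -906/355, 220/71)

Set up U = [u_1 | ... | u_2] ∈ R^(4×2). The projector onto W = col(U) is P = U (U^T U)^(-1) U^T.
Compute U^T U =
  [28, -3]
  [-3, 13],
and U^T v = (23, 1).
Solve U^T U · c = U^T v for the coefficients: c = (302/355, 97/355). The projection is proj_W(v) = U c.
Check: (v - proj_W(v)) · u_1 = 0  (should be 0).
Check: (v - proj_W(v)) · u_2 = 0  (should be 0).
Result: proj_W(v) = (123/71, -302/355, -906/355, 220/71).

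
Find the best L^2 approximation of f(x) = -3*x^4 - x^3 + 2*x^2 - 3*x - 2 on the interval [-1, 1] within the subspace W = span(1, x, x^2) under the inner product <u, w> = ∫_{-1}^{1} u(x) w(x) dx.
g(x) = -4*x^2/7 - 18*x/5 - 61/35

The best approximation g ∈ W is the orthogonal projection of f onto W. Writing g = a_0 + a_1 x + a_2 x^2, the coefficients solve the normal equations G · a = b where
  G_{ij} = <φ_i, φ_j> and b_i = <f, φ_i>, with φ_0 = 1, φ_1 = x, φ_2 = x^2.
G =
  [2, 0, 2/3]
  [0, 2/3, 0]
  [2/3, 0, 2/5],
b = (-58/15, -12/5, -146/105).
Solving gives a_0 = -61/35, a_1 = -18/5, a_2 = -4/7, so
  g(x) = -4*x^2/7 - 18*x/5 - 61/35.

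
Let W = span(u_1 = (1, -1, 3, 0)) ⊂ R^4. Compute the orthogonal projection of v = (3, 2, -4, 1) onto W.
proj_W(v) = (-1, 1, -3, 0)

Set up U = [u_1 | ... | u_1] ∈ R^(4×1). The projector onto W = col(U) is P = U (U^T U)^(-1) U^T.
Compute U^T U =
  [11],
and U^T v = (-11).
Solve U^T U · c = U^T v for the coefficients: c = (-1). The projection is proj_W(v) = U c.
Check: (v - proj_W(v)) · u_1 = 0  (should be 0).
Result: proj_W(v) = (-1, 1, -3, 0).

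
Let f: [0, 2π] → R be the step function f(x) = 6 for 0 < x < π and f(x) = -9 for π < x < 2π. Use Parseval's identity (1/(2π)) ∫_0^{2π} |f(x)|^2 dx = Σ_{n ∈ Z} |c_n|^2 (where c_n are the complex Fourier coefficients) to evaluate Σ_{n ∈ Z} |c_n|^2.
Σ |c_n|^2 = 117/2

Parseval equates the L^2 energy of f (normalised by 1/(2π)) with the ℓ^2 sum of its Fourier coefficients: (1/(2π)) ∫_0^{2π} |f|^2 = Σ |c_n|^2.
Compute the left side: (1/(2π)) [∫_0^π 6^2 dx + ∫_π^{2π} (-9)^2 dx] = (1/(2π)) · (36π + 81π) = (36 + 81)/2 = 117/2.
So Σ_{n ∈ Z} |c_n|^2 = 117/2.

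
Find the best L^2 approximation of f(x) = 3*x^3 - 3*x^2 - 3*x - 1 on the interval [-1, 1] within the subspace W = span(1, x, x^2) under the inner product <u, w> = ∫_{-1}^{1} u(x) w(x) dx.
g(x) = -3*x^2 - 6*x/5 - 1

The best approximation g ∈ W is the orthogonal projection of f onto W. Writing g = a_0 + a_1 x + a_2 x^2, the coefficients solve the normal equations G · a = b where
  G_{ij} = <φ_i, φ_j> and b_i = <f, φ_i>, with φ_0 = 1, φ_1 = x, φ_2 = x^2.
G =
  [2, 0, 2/3]
  [0, 2/3, 0]
  [2/3, 0, 2/5],
b = (-4, -4/5, -28/15).
Solving gives a_0 = -1, a_1 = -6/5, a_2 = -3, so
  g(x) = -3*x^2 - 6*x/5 - 1.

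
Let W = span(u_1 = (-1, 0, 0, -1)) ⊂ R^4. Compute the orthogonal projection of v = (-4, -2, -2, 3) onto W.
proj_W(v) = (-1/2, 0, 0, -1/2)

Set up U = [u_1 | ... | u_1] ∈ R^(4×1). The projector onto W = col(U) is P = U (U^T U)^(-1) U^T.
Compute U^T U =
  [2],
and U^T v = (1).
Solve U^T U · c = U^T v for the coefficients: c = (1/2). The projection is proj_W(v) = U c.
Check: (v - proj_W(v)) · u_1 = 0  (should be 0).
Result: proj_W(v) = (-1/2, 0, 0, -1/2).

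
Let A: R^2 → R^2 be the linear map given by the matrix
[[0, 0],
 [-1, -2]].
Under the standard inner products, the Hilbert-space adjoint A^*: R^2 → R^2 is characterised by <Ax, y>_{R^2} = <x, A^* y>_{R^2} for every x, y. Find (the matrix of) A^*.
A^* = A^T =
[[0, -1],
 [0, -2]]

For real matrices with standard dot products, the defining identity <Ax, y> = <x, A^* y> gives (Ax)^T y = x^T (A^*) y, i.e. x^T A^T y = x^T (A^*) y. Since this holds for all x, y, we must have A^* = A^T. Therefore
A^* =
[[0, -1],
 [0, -2]].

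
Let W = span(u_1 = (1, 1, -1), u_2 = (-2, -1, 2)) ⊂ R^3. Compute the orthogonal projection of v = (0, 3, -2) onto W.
proj_W(v) = (1, 3, -1)

Set up U = [u_1 | ... | u_2] ∈ R^(3×2). The projector onto W = col(U) is P = U (U^T U)^(-1) U^T.
Compute U^T U =
  [3, -5]
  [-5, 9],
and U^T v = (5, -7).
Solve U^T U · c = U^T v for the coefficients: c = (5, 2). The projection is proj_W(v) = U c.
Check: (v - proj_W(v)) · u_1 = 0  (should be 0).
Check: (v - proj_W(v)) · u_2 = 0  (should be 0).
Result: proj_W(v) = (1, 3, -1).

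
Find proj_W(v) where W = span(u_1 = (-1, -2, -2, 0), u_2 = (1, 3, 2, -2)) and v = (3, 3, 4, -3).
proj_W(v) = (67/41, 181/41, 134/41, -94/41)

Set up U = [u_1 | ... | u_2] ∈ R^(4×2). The projector onto W = col(U) is P = U (U^T U)^(-1) U^T.
Compute U^T U =
  [9, -11]
  [-11, 18],
and U^T v = (-17, 26).
Solve U^T U · c = U^T v for the coefficients: c = (-20/41, 47/41). The projection is proj_W(v) = U c.
Check: (v - proj_W(v)) · u_1 = 0  (should be 0).
Check: (v - proj_W(v)) · u_2 = 0  (should be 0).
Result: proj_W(v) = (67/41, 181/41, 134/41, -94/41).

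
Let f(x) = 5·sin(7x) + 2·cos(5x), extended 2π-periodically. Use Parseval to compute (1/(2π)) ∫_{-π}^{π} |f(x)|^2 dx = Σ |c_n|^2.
Σ |c_n|^2 = 29/2

Expand |f|^2 and use orthogonality of {sin(nx), cos(mx)} on [-π, π]:
  ∫_{-π}^{π} sin(nx)^2 dx = π, ∫ cos(mx)^2 dx = π, and cross terms integrate to 0.
So ∫_{-π}^{π} f(x)^2 dx = 5^2 · π + 2^2 · π = (25 + 4)π.
Divide by 2π: (25 + 4)/2 = 29/2.
By Parseval, this equals Σ |c_n|^2.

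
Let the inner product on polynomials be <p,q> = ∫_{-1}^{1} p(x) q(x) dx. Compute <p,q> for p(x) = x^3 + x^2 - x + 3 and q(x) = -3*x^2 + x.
<p,q> = -112/15

Expand the product: p(x)·q(x) = -3*x^5 - 2*x^4 + 4*x^3 - 10*x^2 + 3*x.
∫_{-1}^{1} of each monomial x^k gives [2/(k+1) if k even, 0 if k odd]. Integrating term-by-term (or equivalently evaluating the antiderivative F(x) = -x^6/2 - 2*x^5/5 + x^4 - 10*x^3/3 + 3*x^2/2 at the endpoints):
  F(1) − F(−1) = -26/15 − (86/15) = -112/15.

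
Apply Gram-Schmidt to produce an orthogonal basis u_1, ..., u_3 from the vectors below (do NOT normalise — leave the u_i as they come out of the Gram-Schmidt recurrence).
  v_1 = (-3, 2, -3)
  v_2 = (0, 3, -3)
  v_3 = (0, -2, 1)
Orthogonal basis:
  u_1 = (-3, 2, -3)
  u_2 = (45/22, 18/11, -21/22)
  u_3 = (3/19, -9/19, -9/19)

Apply the Gram-Schmidt recurrence
  u_1 = v_1
  u_i = v_i − Σ_{j<i} ((v_i · u_j) / (u_j · u_j)) · u_j.

Step by step this gives:
  u_1 = (-3, 2, -3)
  u_2 = (45/22, 18/11, -21/22)
  u_3 = (3/19, -9/19, -9/19)

Orthogonality check:
  u_2 · u_1 = 0 (should be 0)
  u_3 · u_1 = 0 (should be 0)
  u_3 · u_2 = 0 (should be 0)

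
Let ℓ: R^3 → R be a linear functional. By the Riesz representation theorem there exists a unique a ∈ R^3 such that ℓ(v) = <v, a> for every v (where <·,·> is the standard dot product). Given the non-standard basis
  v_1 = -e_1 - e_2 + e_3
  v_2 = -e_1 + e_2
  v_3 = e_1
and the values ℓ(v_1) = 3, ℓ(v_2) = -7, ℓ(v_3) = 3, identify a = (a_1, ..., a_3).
a = (3, -4, 2)

Write a = (a_1, ..., a_3) in the standard basis. For each basis vector v_i, ℓ(v_i) = <v_i, a> is a linear equation in the a_j's. Collect the n equations into a matrix system V a = ℓ, where row i of V is v_i (expressed in the standard basis). Since V is invertible (lower-triangular with 1s on the diagonal, up to permutation), solve by back-substitution:
  V =
[[-1, -1, 1],
 [-1, 1, 0],
 [1, 0, 0]]
  V a = (3, -7, 3)
Solving gives a = (3, -4, 2).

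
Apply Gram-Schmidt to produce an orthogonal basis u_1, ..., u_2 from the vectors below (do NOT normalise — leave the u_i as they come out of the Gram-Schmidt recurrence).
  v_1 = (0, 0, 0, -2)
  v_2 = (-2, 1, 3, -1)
Orthogonal basis:
  u_1 = (0, 0, 0, -2)
  u_2 = (-2, 1, 3, 0)

Apply the Gram-Schmidt recurrence
  u_1 = v_1
  u_i = v_i − Σ_{j<i} ((v_i · u_j) / (u_j · u_j)) · u_j.

Step by step this gives:
  u_1 = (0, 0, 0, -2)
  u_2 = (-2, 1, 3, 0)

Orthogonality check:
  u_2 · u_1 = 0 (should be 0)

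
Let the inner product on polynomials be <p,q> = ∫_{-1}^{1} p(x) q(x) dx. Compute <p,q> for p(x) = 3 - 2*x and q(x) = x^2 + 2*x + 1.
<p,q> = 16/3

Expand the product: p(x)·q(x) = -2*x^3 - x^2 + 4*x + 3.
∫_{-1}^{1} of each monomial x^k gives [2/(k+1) if k even, 0 if k odd]. Integrating term-by-term (or equivalently evaluating the antiderivative F(x) = -x^4/2 - x^3/3 + 2*x^2 + 3*x at the endpoints):
  F(1) − F(−1) = 25/6 − (-7/6) = 16/3.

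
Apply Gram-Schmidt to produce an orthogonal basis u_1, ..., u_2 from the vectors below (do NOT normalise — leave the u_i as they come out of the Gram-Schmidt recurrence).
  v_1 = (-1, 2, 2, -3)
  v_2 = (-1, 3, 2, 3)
Orthogonal basis:
  u_1 = (-1, 2, 2, -3)
  u_2 = (-8/9, 25/9, 16/9, 10/3)

Apply the Gram-Schmidt recurrence
  u_1 = v_1
  u_i = v_i − Σ_{j<i} ((v_i · u_j) / (u_j · u_j)) · u_j.

Step by step this gives:
  u_1 = (-1, 2, 2, -3)
  u_2 = (-8/9, 25/9, 16/9, 10/3)

Orthogonality check:
  u_2 · u_1 = 0 (should be 0)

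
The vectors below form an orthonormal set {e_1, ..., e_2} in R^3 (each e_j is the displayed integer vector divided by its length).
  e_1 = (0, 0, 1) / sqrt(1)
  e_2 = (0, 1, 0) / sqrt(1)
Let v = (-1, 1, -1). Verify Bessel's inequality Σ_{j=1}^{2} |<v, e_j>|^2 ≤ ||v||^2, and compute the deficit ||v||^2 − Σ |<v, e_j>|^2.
Σ |<v, e_j>|^2 = 2; ||v||^2 = 3; deficit = 1

Write each e_j = u_j / sqrt(<u_j, u_j>) where u_j is the displayed integer vector. Then <v, e_j> = <v, u_j> / sqrt(<u_j, u_j>), so |<v, e_j>|^2 = <v, u_j>^2 / <u_j, u_j>.
Coefficients: <v, e_1> = -1/sqrt(1), <v, e_2> = 1/sqrt(1).
Square and sum: Σ |<v, e_j>|^2 = 2.
Compute ||v||^2 = v·v = 3.
Deficit = 3 − 2 = 1 ≥ 0, confirming Bessel's inequality. (The deficit equals ||v − Σ <v,e_j> e_j||^2, the squared distance from v to span{e_j}.)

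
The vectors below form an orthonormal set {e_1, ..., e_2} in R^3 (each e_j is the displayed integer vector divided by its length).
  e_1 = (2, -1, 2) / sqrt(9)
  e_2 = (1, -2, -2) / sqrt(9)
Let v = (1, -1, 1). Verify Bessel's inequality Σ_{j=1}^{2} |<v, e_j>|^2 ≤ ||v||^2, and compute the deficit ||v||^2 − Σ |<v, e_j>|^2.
Σ |<v, e_j>|^2 = 26/9; ||v||^2 = 3; deficit = 1/9

Write each e_j = u_j / sqrt(<u_j, u_j>) where u_j is the displayed integer vector. Then <v, e_j> = <v, u_j> / sqrt(<u_j, u_j>), so |<v, e_j>|^2 = <v, u_j>^2 / <u_j, u_j>.
Coefficients: <v, e_1> = 5/sqrt(9), <v, e_2> = 1/sqrt(9).
Square and sum: Σ |<v, e_j>|^2 = 26/9.
Compute ||v||^2 = v·v = 3.
Deficit = 3 − 26/9 = 1/9 ≥ 0, confirming Bessel's inequality. (The deficit equals ||v − Σ <v,e_j> e_j||^2, the squared distance from v to span{e_j}.)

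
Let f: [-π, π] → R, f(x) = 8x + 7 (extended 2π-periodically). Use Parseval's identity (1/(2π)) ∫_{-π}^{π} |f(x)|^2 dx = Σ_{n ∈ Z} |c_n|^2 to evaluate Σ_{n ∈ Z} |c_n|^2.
Σ |c_n|^2 = 64π^2/3 + 49

Expand and integrate term by term over [-π, π]:
  ∫ (8x)^2 dx = 64·(2π^3/3); ∫ 2·8·(7)·x dx = 0 (odd integrand); ∫ 7^2 dx = 49·2π.
So (1/(2π)) ∫_{-π}^{π} (8x + 7)^2 dx = 64π^2/3 + 49 = 64π^2/3 + 49.
Parseval ⇒ Σ |c_n|^2 = 64π^2/3 + 49.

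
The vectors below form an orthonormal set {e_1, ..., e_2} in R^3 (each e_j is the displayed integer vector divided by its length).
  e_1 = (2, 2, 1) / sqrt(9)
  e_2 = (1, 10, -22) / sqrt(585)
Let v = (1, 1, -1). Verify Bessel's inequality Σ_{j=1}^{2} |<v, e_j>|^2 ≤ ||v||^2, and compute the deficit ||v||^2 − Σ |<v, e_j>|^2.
Σ |<v, e_j>|^2 = 186/65; ||v||^2 = 3; deficit = 9/65

Write each e_j = u_j / sqrt(<u_j, u_j>) where u_j is the displayed integer vector. Then <v, e_j> = <v, u_j> / sqrt(<u_j, u_j>), so |<v, e_j>|^2 = <v, u_j>^2 / <u_j, u_j>.
Coefficients: <v, e_1> = 3/sqrt(9), <v, e_2> = 33/sqrt(585).
Square and sum: Σ |<v, e_j>|^2 = 186/65.
Compute ||v||^2 = v·v = 3.
Deficit = 3 − 186/65 = 9/65 ≥ 0, confirming Bessel's inequality. (The deficit equals ||v − Σ <v,e_j> e_j||^2, the squared distance from v to span{e_j}.)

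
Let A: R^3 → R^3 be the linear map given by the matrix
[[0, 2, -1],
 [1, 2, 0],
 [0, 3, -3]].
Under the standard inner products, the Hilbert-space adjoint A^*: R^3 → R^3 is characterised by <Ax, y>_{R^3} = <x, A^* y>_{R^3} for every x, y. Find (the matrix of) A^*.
A^* = A^T =
[[0, 1, 0],
 [2, 2, 3],
 [-1, 0, -3]]

For real matrices with standard dot products, the defining identity <Ax, y> = <x, A^* y> gives (Ax)^T y = x^T (A^*) y, i.e. x^T A^T y = x^T (A^*) y. Since this holds for all x, y, we must have A^* = A^T. Therefore
A^* =
[[0, 1, 0],
 [2, 2, 3],
 [-1, 0, -3]].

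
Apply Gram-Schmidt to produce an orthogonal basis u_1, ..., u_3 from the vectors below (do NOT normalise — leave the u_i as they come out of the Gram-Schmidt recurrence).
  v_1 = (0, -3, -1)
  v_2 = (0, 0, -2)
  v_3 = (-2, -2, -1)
Orthogonal basis:
  u_1 = (0, -3, -1)
  u_2 = (0, 3/5, -9/5)
  u_3 = (-2, 0, 0)

Apply the Gram-Schmidt recurrence
  u_1 = v_1
  u_i = v_i − Σ_{j<i} ((v_i · u_j) / (u_j · u_j)) · u_j.

Step by step this gives:
  u_1 = (0, -3, -1)
  u_2 = (0, 3/5, -9/5)
  u_3 = (-2, 0, 0)

Orthogonality check:
  u_2 · u_1 = 0 (should be 0)
  u_3 · u_1 = 0 (should be 0)
  u_3 · u_2 = 0 (should be 0)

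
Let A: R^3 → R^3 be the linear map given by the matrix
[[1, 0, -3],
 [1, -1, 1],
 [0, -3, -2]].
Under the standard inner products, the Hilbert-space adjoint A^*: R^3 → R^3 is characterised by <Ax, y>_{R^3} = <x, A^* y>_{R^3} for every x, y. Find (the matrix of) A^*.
A^* = A^T =
[[1, 1, 0],
 [0, -1, -3],
 [-3, 1, -2]]

For real matrices with standard dot products, the defining identity <Ax, y> = <x, A^* y> gives (Ax)^T y = x^T (A^*) y, i.e. x^T A^T y = x^T (A^*) y. Since this holds for all x, y, we must have A^* = A^T. Therefore
A^* =
[[1, 1, 0],
 [0, -1, -3],
 [-3, 1, -2]].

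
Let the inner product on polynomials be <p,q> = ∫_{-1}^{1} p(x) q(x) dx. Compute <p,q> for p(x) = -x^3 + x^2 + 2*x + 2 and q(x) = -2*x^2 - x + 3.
<p,q> = 48/5

Expand the product: p(x)·q(x) = 2*x^5 - x^4 - 8*x^3 - 3*x^2 + 4*x + 6.
∫_{-1}^{1} of each monomial x^k gives [2/(k+1) if k even, 0 if k odd]. Integrating term-by-term (or equivalently evaluating the antiderivative F(x) = x^6/3 - x^5/5 - 2*x^4 - x^3 + 2*x^2 + 6*x at the endpoints):
  F(1) − F(−1) = 77/15 − (-67/15) = 48/5.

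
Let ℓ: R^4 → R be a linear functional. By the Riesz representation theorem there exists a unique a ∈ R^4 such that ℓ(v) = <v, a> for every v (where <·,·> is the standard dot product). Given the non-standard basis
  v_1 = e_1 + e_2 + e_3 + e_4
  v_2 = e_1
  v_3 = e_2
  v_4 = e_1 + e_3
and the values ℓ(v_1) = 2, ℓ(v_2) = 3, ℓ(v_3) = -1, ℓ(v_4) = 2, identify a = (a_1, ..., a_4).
a = (3, -1, -1, 1)

Write a = (a_1, ..., a_4) in the standard basis. For each basis vector v_i, ℓ(v_i) = <v_i, a> is a linear equation in the a_j's. Collect the n equations into a matrix system V a = ℓ, where row i of V is v_i (expressed in the standard basis). Since V is invertible (lower-triangular with 1s on the diagonal, up to permutation), solve by back-substitution:
  V =
[[1, 1, 1, 1],
 [1, 0, 0, 0],
 [0, 1, 0, 0],
 [1, 0, 1, 0]]
  V a = (2, 3, -1, 2)
Solving gives a = (3, -1, -1, 1).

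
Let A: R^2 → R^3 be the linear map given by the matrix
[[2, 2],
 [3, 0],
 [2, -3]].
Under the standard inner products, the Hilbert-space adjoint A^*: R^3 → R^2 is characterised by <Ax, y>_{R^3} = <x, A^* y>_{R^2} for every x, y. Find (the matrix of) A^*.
A^* = A^T =
[[2, 3, 2],
 [2, 0, -3]]

For real matrices with standard dot products, the defining identity <Ax, y> = <x, A^* y> gives (Ax)^T y = x^T (A^*) y, i.e. x^T A^T y = x^T (A^*) y. Since this holds for all x, y, we must have A^* = A^T. Therefore
A^* =
[[2, 3, 2],
 [2, 0, -3]].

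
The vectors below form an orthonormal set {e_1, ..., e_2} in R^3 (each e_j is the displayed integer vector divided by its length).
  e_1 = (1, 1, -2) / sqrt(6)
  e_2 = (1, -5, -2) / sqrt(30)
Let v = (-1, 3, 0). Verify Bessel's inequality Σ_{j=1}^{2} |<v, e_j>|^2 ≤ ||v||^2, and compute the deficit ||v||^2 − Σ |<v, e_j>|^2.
Σ |<v, e_j>|^2 = 46/5; ||v||^2 = 10; deficit = 4/5

Write each e_j = u_j / sqrt(<u_j, u_j>) where u_j is the displayed integer vector. Then <v, e_j> = <v, u_j> / sqrt(<u_j, u_j>), so |<v, e_j>|^2 = <v, u_j>^2 / <u_j, u_j>.
Coefficients: <v, e_1> = 2/sqrt(6), <v, e_2> = -16/sqrt(30).
Square and sum: Σ |<v, e_j>|^2 = 46/5.
Compute ||v||^2 = v·v = 10.
Deficit = 10 − 46/5 = 4/5 ≥ 0, confirming Bessel's inequality. (The deficit equals ||v − Σ <v,e_j> e_j||^2, the squared distance from v to span{e_j}.)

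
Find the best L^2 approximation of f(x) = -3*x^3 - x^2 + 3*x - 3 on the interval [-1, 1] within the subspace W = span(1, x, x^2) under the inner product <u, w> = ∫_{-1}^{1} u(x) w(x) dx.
g(x) = -x^2 + 6*x/5 - 3

The best approximation g ∈ W is the orthogonal projection of f onto W. Writing g = a_0 + a_1 x + a_2 x^2, the coefficients solve the normal equations G · a = b where
  G_{ij} = <φ_i, φ_j> and b_i = <f, φ_i>, with φ_0 = 1, φ_1 = x, φ_2 = x^2.
G =
  [2, 0, 2/3]
  [0, 2/3, 0]
  [2/3, 0, 2/5],
b = (-20/3, 4/5, -12/5).
Solving gives a_0 = -3, a_1 = 6/5, a_2 = -1, so
  g(x) = -x^2 + 6*x/5 - 3.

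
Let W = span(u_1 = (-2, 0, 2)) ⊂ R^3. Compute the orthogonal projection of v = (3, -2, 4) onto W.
proj_W(v) = (-1/2, 0, 1/2)

Set up U = [u_1 | ... | u_1] ∈ R^(3×1). The projector onto W = col(U) is P = U (U^T U)^(-1) U^T.
Compute U^T U =
  [8],
and U^T v = (2).
Solve U^T U · c = U^T v for the coefficients: c = (1/4). The projection is proj_W(v) = U c.
Check: (v - proj_W(v)) · u_1 = 0  (should be 0).
Result: proj_W(v) = (-1/2, 0, 1/2).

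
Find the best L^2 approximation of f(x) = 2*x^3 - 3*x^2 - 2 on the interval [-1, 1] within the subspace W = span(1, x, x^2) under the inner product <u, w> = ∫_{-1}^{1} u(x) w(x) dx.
g(x) = -3*x^2 + 6*x/5 - 2

The best approximation g ∈ W is the orthogonal projection of f onto W. Writing g = a_0 + a_1 x + a_2 x^2, the coefficients solve the normal equations G · a = b where
  G_{ij} = <φ_i, φ_j> and b_i = <f, φ_i>, with φ_0 = 1, φ_1 = x, φ_2 = x^2.
G =
  [2, 0, 2/3]
  [0, 2/3, 0]
  [2/3, 0, 2/5],
b = (-6, 4/5, -38/15).
Solving gives a_0 = -2, a_1 = 6/5, a_2 = -3, so
  g(x) = -3*x^2 + 6*x/5 - 2.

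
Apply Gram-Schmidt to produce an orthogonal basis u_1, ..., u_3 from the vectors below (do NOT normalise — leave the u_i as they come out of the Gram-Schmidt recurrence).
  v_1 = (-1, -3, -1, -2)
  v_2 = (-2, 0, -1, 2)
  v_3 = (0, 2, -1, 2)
Orthogonal basis:
  u_1 = (-1, -3, -1, -2)
  u_2 = (-31/15, -1/5, -16/15, 28/15)
  u_3 = (28/67, 20/67, -72/67, -8/67)

Apply the Gram-Schmidt recurrence
  u_1 = v_1
  u_i = v_i − Σ_{j<i} ((v_i · u_j) / (u_j · u_j)) · u_j.

Step by step this gives:
  u_1 = (-1, -3, -1, -2)
  u_2 = (-31/15, -1/5, -16/15, 28/15)
  u_3 = (28/67, 20/67, -72/67, -8/67)

Orthogonality check:
  u_2 · u_1 = 0 (should be 0)
  u_3 · u_1 = 0 (should be 0)
  u_3 · u_2 = 0 (should be 0)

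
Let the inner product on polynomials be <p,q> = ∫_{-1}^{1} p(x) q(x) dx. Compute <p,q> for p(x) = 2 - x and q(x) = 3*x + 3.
<p,q> = 10

Expand the product: p(x)·q(x) = -3*x^2 + 3*x + 6.
∫_{-1}^{1} of each monomial x^k gives [2/(k+1) if k even, 0 if k odd]. Integrating term-by-term (or equivalently evaluating the antiderivative F(x) = -x^3 + 3*x^2/2 + 6*x at the endpoints):
  F(1) − F(−1) = 13/2 − (-7/2) = 10.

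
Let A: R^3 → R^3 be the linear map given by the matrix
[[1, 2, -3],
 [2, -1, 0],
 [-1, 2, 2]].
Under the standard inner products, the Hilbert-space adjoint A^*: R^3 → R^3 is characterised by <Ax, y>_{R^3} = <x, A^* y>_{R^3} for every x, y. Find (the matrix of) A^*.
A^* = A^T =
[[1, 2, -1],
 [2, -1, 2],
 [-3, 0, 2]]

For real matrices with standard dot products, the defining identity <Ax, y> = <x, A^* y> gives (Ax)^T y = x^T (A^*) y, i.e. x^T A^T y = x^T (A^*) y. Since this holds for all x, y, we must have A^* = A^T. Therefore
A^* =
[[1, 2, -1],
 [2, -1, 2],
 [-3, 0, 2]].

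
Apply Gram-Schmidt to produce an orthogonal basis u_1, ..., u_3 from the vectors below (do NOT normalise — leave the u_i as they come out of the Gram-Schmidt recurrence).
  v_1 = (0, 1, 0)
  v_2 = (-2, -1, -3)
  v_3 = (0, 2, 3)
Orthogonal basis:
  u_1 = (0, 1, 0)
  u_2 = (-2, 0, -3)
  u_3 = (-18/13, 0, 12/13)

Apply the Gram-Schmidt recurrence
  u_1 = v_1
  u_i = v_i − Σ_{j<i} ((v_i · u_j) / (u_j · u_j)) · u_j.

Step by step this gives:
  u_1 = (0, 1, 0)
  u_2 = (-2, 0, -3)
  u_3 = (-18/13, 0, 12/13)

Orthogonality check:
  u_2 · u_1 = 0 (should be 0)
  u_3 · u_1 = 0 (should be 0)
  u_3 · u_2 = 0 (should be 0)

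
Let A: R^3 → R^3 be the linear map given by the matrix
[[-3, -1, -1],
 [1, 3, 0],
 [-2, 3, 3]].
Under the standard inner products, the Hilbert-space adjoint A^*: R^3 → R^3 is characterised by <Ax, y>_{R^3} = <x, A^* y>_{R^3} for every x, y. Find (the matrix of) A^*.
A^* = A^T =
[[-3, 1, -2],
 [-1, 3, 3],
 [-1, 0, 3]]

For real matrices with standard dot products, the defining identity <Ax, y> = <x, A^* y> gives (Ax)^T y = x^T (A^*) y, i.e. x^T A^T y = x^T (A^*) y. Since this holds for all x, y, we must have A^* = A^T. Therefore
A^* =
[[-3, 1, -2],
 [-1, 3, 3],
 [-1, 0, 3]].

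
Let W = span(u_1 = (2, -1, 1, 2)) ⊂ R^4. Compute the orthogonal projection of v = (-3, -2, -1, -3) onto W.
proj_W(v) = (-11/5, 11/10, -11/10, -11/5)

Set up U = [u_1 | ... | u_1] ∈ R^(4×1). The projector onto W = col(U) is P = U (U^T U)^(-1) U^T.
Compute U^T U =
  [10],
and U^T v = (-11).
Solve U^T U · c = U^T v for the coefficients: c = (-11/10). The projection is proj_W(v) = U c.
Check: (v - proj_W(v)) · u_1 = 0  (should be 0).
Result: proj_W(v) = (-11/5, 11/10, -11/10, -11/5).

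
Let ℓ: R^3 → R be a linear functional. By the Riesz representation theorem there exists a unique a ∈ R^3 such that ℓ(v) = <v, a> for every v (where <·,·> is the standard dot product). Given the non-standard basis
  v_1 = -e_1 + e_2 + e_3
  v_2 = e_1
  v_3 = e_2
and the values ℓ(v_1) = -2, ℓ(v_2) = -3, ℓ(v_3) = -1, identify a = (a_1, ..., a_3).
a = (-3, -1, -4)

Write a = (a_1, ..., a_3) in the standard basis. For each basis vector v_i, ℓ(v_i) = <v_i, a> is a linear equation in the a_j's. Collect the n equations into a matrix system V a = ℓ, where row i of V is v_i (expressed in the standard basis). Since V is invertible (lower-triangular with 1s on the diagonal, up to permutation), solve by back-substitution:
  V =
[[-1, 1, 1],
 [1, 0, 0],
 [0, 1, 0]]
  V a = (-2, -3, -1)
Solving gives a = (-3, -1, -4).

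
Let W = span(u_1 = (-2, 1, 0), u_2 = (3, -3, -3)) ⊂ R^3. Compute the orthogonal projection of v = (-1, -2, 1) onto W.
proj_W(v) = (0, 0, 0)

Set up U = [u_1 | ... | u_2] ∈ R^(3×2). The projector onto W = col(U) is P = U (U^T U)^(-1) U^T.
Compute U^T U =
  [5, -9]
  [-9, 27],
and U^T v = (0, 0).
Solve U^T U · c = U^T v for the coefficients: c = (0, 0). The projection is proj_W(v) = U c.
Check: (v - proj_W(v)) · u_1 = 0  (should be 0).
Check: (v - proj_W(v)) · u_2 = 0  (should be 0).
Result: proj_W(v) = (0, 0, 0).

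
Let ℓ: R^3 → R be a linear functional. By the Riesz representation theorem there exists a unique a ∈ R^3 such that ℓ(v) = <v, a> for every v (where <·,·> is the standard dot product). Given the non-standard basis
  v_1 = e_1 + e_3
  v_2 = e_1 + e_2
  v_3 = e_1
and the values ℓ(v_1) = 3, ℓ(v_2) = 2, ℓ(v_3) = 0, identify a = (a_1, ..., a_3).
a = (0, 2, 3)

Write a = (a_1, ..., a_3) in the standard basis. For each basis vector v_i, ℓ(v_i) = <v_i, a> is a linear equation in the a_j's. Collect the n equations into a matrix system V a = ℓ, where row i of V is v_i (expressed in the standard basis). Since V is invertible (lower-triangular with 1s on the diagonal, up to permutation), solve by back-substitution:
  V =
[[1, 0, 1],
 [1, 1, 0],
 [1, 0, 0]]
  V a = (3, 2, 0)
Solving gives a = (0, 2, 3).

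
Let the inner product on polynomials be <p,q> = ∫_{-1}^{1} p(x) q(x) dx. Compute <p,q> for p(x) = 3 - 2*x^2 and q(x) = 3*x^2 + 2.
<p,q> = 194/15

Expand the product: p(x)·q(x) = -6*x^4 + 5*x^2 + 6.
∫_{-1}^{1} of each monomial x^k gives [2/(k+1) if k even, 0 if k odd]. Integrating term-by-term (or equivalently evaluating the antiderivative F(x) = -6*x^5/5 + 5*x^3/3 + 6*x at the endpoints):
  F(1) − F(−1) = 97/15 − (-97/15) = 194/15.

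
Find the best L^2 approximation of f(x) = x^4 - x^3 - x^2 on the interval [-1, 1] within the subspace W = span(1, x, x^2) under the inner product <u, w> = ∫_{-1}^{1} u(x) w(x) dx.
g(x) = -x^2/7 - 3*x/5 - 3/35

The best approximation g ∈ W is the orthogonal projection of f onto W. Writing g = a_0 + a_1 x + a_2 x^2, the coefficients solve the normal equations G · a = b where
  G_{ij} = <φ_i, φ_j> and b_i = <f, φ_i>, with φ_0 = 1, φ_1 = x, φ_2 = x^2.
G =
  [2, 0, 2/3]
  [0, 2/3, 0]
  [2/3, 0, 2/5],
b = (-4/15, -2/5, -4/35).
Solving gives a_0 = -3/35, a_1 = -3/5, a_2 = -1/7, so
  g(x) = -x^2/7 - 3*x/5 - 3/35.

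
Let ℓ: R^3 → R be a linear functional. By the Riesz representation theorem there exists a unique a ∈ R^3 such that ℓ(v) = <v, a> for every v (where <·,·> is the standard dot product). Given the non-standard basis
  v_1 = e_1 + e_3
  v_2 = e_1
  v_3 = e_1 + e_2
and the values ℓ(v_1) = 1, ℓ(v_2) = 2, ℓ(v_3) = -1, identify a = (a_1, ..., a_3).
a = (2, -3, -1)

Write a = (a_1, ..., a_3) in the standard basis. For each basis vector v_i, ℓ(v_i) = <v_i, a> is a linear equation in the a_j's. Collect the n equations into a matrix system V a = ℓ, where row i of V is v_i (expressed in the standard basis). Since V is invertible (lower-triangular with 1s on the diagonal, up to permutation), solve by back-substitution:
  V =
[[1, 0, 1],
 [1, 0, 0],
 [1, 1, 0]]
  V a = (1, 2, -1)
Solving gives a = (2, -3, -1).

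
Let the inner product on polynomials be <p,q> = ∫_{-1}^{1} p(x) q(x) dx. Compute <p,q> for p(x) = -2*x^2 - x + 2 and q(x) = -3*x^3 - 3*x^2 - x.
<p,q> = 4/15

Expand the product: p(x)·q(x) = 6*x^5 + 9*x^4 - x^3 - 5*x^2 - 2*x.
∫_{-1}^{1} of each monomial x^k gives [2/(k+1) if k even, 0 if k odd]. Integrating term-by-term (or equivalently evaluating the antiderivative F(x) = x^6 + 9*x^5/5 - x^4/4 - 5*x^3/3 - x^2 at the endpoints):
  F(1) − F(−1) = -7/60 − (-23/60) = 4/15.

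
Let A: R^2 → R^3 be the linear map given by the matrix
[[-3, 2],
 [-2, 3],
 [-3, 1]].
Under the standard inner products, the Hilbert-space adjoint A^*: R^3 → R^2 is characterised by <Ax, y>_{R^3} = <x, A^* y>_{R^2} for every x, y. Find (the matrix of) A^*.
A^* = A^T =
[[-3, -2, -3],
 [2, 3, 1]]

For real matrices with standard dot products, the defining identity <Ax, y> = <x, A^* y> gives (Ax)^T y = x^T (A^*) y, i.e. x^T A^T y = x^T (A^*) y. Since this holds for all x, y, we must have A^* = A^T. Therefore
A^* =
[[-3, -2, -3],
 [2, 3, 1]].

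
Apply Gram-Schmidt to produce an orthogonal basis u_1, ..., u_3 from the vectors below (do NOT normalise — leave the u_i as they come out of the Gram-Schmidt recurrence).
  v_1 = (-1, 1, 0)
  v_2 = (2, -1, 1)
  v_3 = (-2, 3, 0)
Orthogonal basis:
  u_1 = (-1, 1, 0)
  u_2 = (1/2, 1/2, 1)
  u_3 = (1/3, 1/3, -1/3)

Apply the Gram-Schmidt recurrence
  u_1 = v_1
  u_i = v_i − Σ_{j<i} ((v_i · u_j) / (u_j · u_j)) · u_j.

Step by step this gives:
  u_1 = (-1, 1, 0)
  u_2 = (1/2, 1/2, 1)
  u_3 = (1/3, 1/3, -1/3)

Orthogonality check:
  u_2 · u_1 = 0 (should be 0)
  u_3 · u_1 = 0 (should be 0)
  u_3 · u_2 = 0 (should be 0)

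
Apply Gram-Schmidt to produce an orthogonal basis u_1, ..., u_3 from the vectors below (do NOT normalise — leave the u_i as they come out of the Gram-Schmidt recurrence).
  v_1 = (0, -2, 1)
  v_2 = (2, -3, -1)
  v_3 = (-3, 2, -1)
Orthogonal basis:
  u_1 = (0, -2, 1)
  u_2 = (2, -1, -2)
  u_3 = (-5/3, -2/3, -4/3)

Apply the Gram-Schmidt recurrence
  u_1 = v_1
  u_i = v_i − Σ_{j<i} ((v_i · u_j) / (u_j · u_j)) · u_j.

Step by step this gives:
  u_1 = (0, -2, 1)
  u_2 = (2, -1, -2)
  u_3 = (-5/3, -2/3, -4/3)

Orthogonality check:
  u_2 · u_1 = 0 (should be 0)
  u_3 · u_1 = 0 (should be 0)
  u_3 · u_2 = 0 (should be 0)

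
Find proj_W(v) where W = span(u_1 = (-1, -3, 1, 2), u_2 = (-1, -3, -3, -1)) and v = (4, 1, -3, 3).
proj_W(v) = (14/55, 42/55, -18/55, -31/55)

Set up U = [u_1 | ... | u_2] ∈ R^(4×2). The projector onto W = col(U) is P = U (U^T U)^(-1) U^T.
Compute U^T U =
  [15, 5]
  [5, 20],
and U^T v = (-4, -1).
Solve U^T U · c = U^T v for the coefficients: c = (-3/11, 1/55). The projection is proj_W(v) = U c.
Check: (v - proj_W(v)) · u_1 = 0  (should be 0).
Check: (v - proj_W(v)) · u_2 = 0  (should be 0).
Result: proj_W(v) = (14/55, 42/55, -18/55, -31/55).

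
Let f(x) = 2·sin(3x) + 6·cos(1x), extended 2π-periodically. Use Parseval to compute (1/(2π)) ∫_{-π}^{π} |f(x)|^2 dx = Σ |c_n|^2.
Σ |c_n|^2 = 20

Expand |f|^2 and use orthogonality of {sin(nx), cos(mx)} on [-π, π]:
  ∫_{-π}^{π} sin(nx)^2 dx = π, ∫ cos(mx)^2 dx = π, and cross terms integrate to 0.
So ∫_{-π}^{π} f(x)^2 dx = 2^2 · π + 6^2 · π = (4 + 36)π.
Divide by 2π: (4 + 36)/2 = 20.
By Parseval, this equals Σ |c_n|^2.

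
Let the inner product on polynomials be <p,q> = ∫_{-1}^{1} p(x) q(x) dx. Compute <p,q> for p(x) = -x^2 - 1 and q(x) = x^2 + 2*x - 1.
<p,q> = 8/5

Expand the product: p(x)·q(x) = -x^4 - 2*x^3 - 2*x + 1.
∫_{-1}^{1} of each monomial x^k gives [2/(k+1) if k even, 0 if k odd]. Integrating term-by-term (or equivalently evaluating the antiderivative F(x) = -x^5/5 - x^4/2 - x^2 + x at the endpoints):
  F(1) − F(−1) = -7/10 − (-23/10) = 8/5.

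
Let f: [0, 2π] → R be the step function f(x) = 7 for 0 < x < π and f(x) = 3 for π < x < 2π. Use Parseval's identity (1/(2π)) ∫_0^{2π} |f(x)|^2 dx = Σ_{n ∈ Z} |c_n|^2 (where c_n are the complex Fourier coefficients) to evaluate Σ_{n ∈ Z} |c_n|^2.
Σ |c_n|^2 = 29

Parseval equates the L^2 energy of f (normalised by 1/(2π)) with the ℓ^2 sum of its Fourier coefficients: (1/(2π)) ∫_0^{2π} |f|^2 = Σ |c_n|^2.
Compute the left side: (1/(2π)) [∫_0^π 7^2 dx + ∫_π^{2π} 3^2 dx] = (1/(2π)) · (49π + 9π) = (49 + 9)/2 = 29.
So Σ_{n ∈ Z} |c_n|^2 = 29.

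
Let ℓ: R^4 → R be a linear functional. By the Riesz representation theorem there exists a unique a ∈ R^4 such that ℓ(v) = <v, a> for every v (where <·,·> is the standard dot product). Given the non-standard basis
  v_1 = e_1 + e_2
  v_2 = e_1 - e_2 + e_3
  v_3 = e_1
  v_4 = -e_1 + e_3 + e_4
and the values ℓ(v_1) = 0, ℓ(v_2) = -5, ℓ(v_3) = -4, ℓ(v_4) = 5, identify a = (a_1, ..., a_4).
a = (-4, 4, 3, -2)

Write a = (a_1, ..., a_4) in the standard basis. For each basis vector v_i, ℓ(v_i) = <v_i, a> is a linear equation in the a_j's. Collect the n equations into a matrix system V a = ℓ, where row i of V is v_i (expressed in the standard basis). Since V is invertible (lower-triangular with 1s on the diagonal, up to permutation), solve by back-substitution:
  V =
[[1, 1, 0, 0],
 [1, -1, 1, 0],
 [1, 0, 0, 0],
 [-1, 0, 1, 1]]
  V a = (0, -5, -4, 5)
Solving gives a = (-4, 4, 3, -2).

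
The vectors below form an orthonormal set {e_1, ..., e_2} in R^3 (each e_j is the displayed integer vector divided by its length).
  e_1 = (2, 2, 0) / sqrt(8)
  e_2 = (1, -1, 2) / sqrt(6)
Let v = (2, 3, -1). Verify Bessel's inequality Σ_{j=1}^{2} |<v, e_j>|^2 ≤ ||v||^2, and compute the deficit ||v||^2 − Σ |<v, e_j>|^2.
Σ |<v, e_j>|^2 = 14; ||v||^2 = 14; deficit = 0

Write each e_j = u_j / sqrt(<u_j, u_j>) where u_j is the displayed integer vector. Then <v, e_j> = <v, u_j> / sqrt(<u_j, u_j>), so |<v, e_j>|^2 = <v, u_j>^2 / <u_j, u_j>.
Coefficients: <v, e_1> = 10/sqrt(8), <v, e_2> = -3/sqrt(6).
Square and sum: Σ |<v, e_j>|^2 = 14.
Compute ||v||^2 = v·v = 14.
Deficit = 14 − 14 = 0 ≥ 0, confirming Bessel's inequality. (The deficit equals ||v − Σ <v,e_j> e_j||^2, the squared distance from v to span{e_j}.)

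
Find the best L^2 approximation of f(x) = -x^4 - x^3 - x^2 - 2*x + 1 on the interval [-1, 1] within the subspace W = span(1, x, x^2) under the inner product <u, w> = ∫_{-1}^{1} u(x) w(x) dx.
g(x) = -13*x^2/7 - 13*x/5 + 38/35

The best approximation g ∈ W is the orthogonal projection of f onto W. Writing g = a_0 + a_1 x + a_2 x^2, the coefficients solve the normal equations G · a = b where
  G_{ij} = <φ_i, φ_j> and b_i = <f, φ_i>, with φ_0 = 1, φ_1 = x, φ_2 = x^2.
G =
  [2, 0, 2/3]
  [0, 2/3, 0]
  [2/3, 0, 2/5],
b = (14/15, -26/15, -2/105).
Solving gives a_0 = 38/35, a_1 = -13/5, a_2 = -13/7, so
  g(x) = -13*x^2/7 - 13*x/5 + 38/35.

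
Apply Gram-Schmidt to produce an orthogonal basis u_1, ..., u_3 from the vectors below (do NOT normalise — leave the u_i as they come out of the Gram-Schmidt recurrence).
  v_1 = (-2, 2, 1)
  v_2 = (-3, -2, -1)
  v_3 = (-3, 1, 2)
Orthogonal basis:
  u_1 = (-2, 2, 1)
  u_2 = (-25/9, -20/9, -10/9)
  u_3 = (0, -3/5, 6/5)

Apply the Gram-Schmidt recurrence
  u_1 = v_1
  u_i = v_i − Σ_{j<i} ((v_i · u_j) / (u_j · u_j)) · u_j.

Step by step this gives:
  u_1 = (-2, 2, 1)
  u_2 = (-25/9, -20/9, -10/9)
  u_3 = (0, -3/5, 6/5)

Orthogonality check:
  u_2 · u_1 = 0 (should be 0)
  u_3 · u_1 = 0 (should be 0)
  u_3 · u_2 = 0 (should be 0)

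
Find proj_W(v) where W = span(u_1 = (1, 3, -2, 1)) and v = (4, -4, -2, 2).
proj_W(v) = (-2/15, -2/5, 4/15, -2/15)

Set up U = [u_1 | ... | u_1] ∈ R^(4×1). The projector onto W = col(U) is P = U (U^T U)^(-1) U^T.
Compute U^T U =
  [15],
and U^T v = (-2).
Solve U^T U · c = U^T v for the coefficients: c = (-2/15). The projection is proj_W(v) = U c.
Check: (v - proj_W(v)) · u_1 = 0  (should be 0).
Result: proj_W(v) = (-2/15, -2/5, 4/15, -2/15).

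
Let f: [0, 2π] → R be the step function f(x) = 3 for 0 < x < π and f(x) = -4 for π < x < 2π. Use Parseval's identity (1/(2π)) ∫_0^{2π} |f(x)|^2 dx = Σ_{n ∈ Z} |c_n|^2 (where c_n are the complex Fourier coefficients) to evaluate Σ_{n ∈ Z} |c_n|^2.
Σ |c_n|^2 = 25/2

Parseval equates the L^2 energy of f (normalised by 1/(2π)) with the ℓ^2 sum of its Fourier coefficients: (1/(2π)) ∫_0^{2π} |f|^2 = Σ |c_n|^2.
Compute the left side: (1/(2π)) [∫_0^π 3^2 dx + ∫_π^{2π} (-4)^2 dx] = (1/(2π)) · (9π + 16π) = (9 + 16)/2 = 25/2.
So Σ_{n ∈ Z} |c_n|^2 = 25/2.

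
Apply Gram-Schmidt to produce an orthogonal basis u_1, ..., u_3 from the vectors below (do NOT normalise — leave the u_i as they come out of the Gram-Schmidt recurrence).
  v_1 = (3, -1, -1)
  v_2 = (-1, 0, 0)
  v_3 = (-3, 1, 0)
Orthogonal basis:
  u_1 = (3, -1, -1)
  u_2 = (-2/11, -3/11, -3/11)
  u_3 = (0, 1/2, -1/2)

Apply the Gram-Schmidt recurrence
  u_1 = v_1
  u_i = v_i − Σ_{j<i} ((v_i · u_j) / (u_j · u_j)) · u_j.

Step by step this gives:
  u_1 = (3, -1, -1)
  u_2 = (-2/11, -3/11, -3/11)
  u_3 = (0, 1/2, -1/2)

Orthogonality check:
  u_2 · u_1 = 0 (should be 0)
  u_3 · u_1 = 0 (should be 0)
  u_3 · u_2 = 0 (should be 0)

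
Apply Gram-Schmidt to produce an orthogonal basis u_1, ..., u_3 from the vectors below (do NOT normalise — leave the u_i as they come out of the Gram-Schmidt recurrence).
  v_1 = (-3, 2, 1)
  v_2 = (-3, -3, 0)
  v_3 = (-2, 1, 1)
Orthogonal basis:
  u_1 = (-3, 2, 1)
  u_2 = (-33/14, -24/7, -3/14)
  u_3 = (2/27, -2/27, 10/27)

Apply the Gram-Schmidt recurrence
  u_1 = v_1
  u_i = v_i − Σ_{j<i} ((v_i · u_j) / (u_j · u_j)) · u_j.

Step by step this gives:
  u_1 = (-3, 2, 1)
  u_2 = (-33/14, -24/7, -3/14)
  u_3 = (2/27, -2/27, 10/27)

Orthogonality check:
  u_2 · u_1 = 0 (should be 0)
  u_3 · u_1 = 0 (should be 0)
  u_3 · u_2 = 0 (should be 0)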